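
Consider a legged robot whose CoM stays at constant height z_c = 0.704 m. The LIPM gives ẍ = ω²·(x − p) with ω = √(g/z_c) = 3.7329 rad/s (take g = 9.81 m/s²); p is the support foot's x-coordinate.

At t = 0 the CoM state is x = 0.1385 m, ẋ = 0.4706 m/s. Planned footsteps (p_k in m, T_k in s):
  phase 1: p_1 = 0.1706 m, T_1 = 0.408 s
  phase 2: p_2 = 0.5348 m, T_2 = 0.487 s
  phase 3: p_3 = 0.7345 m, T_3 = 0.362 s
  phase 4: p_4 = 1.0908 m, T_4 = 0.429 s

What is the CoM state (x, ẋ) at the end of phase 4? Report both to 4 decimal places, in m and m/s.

x = 2.1892, ẋ = 4.4199

phase 1: p=0.1706, T=0.408, ωT=1.523023, cosh=2.402060, sinh=2.184009; start (x,ẋ)=(0.138500, 0.470600) → end (x,ẋ)=(0.368828, 0.868708)
phase 2: p=0.5348, T=0.487, ωT=1.817922, cosh=3.160706, sinh=2.998343; start (x,ẋ)=(0.368828, 0.868708) → end (x,ẋ)=(0.707976, 0.888086)
phase 3: p=0.7345, T=0.362, ωT=1.351310, cosh=2.060691, sinh=1.801790; start (x,ẋ)=(0.707976, 0.888086) → end (x,ẋ)=(1.108502, 1.651672)
phase 4: p=1.0908, T=0.429, ωT=1.601414, cosh=2.580826, sinh=2.379215; start (x,ẋ)=(1.108502, 1.651672) → end (x,ẋ)=(2.189201, 4.419893)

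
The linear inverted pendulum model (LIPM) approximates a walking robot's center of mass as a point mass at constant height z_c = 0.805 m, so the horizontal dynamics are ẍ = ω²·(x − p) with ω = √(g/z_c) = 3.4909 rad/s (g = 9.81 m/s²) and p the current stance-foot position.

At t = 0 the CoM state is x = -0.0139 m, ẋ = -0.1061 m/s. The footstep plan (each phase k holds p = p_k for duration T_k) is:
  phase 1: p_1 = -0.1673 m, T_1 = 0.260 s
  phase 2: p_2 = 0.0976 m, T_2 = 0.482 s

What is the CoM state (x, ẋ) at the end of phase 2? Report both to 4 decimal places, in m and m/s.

phase 1: p=-0.1673, T=0.260, ωT=0.907634, cosh=1.440965, sinh=1.037487; start (x,ẋ)=(-0.013900, -0.106100) → end (x,ẋ)=(0.022211, 0.402692)
phase 2: p=0.0976, T=0.482, ωT=1.682614, cosh=2.782743, sinh=2.596856; start (x,ẋ)=(0.022211, 0.402692) → end (x,ẋ)=(0.187372, 0.437163)

x = 0.1874, ẋ = 0.4372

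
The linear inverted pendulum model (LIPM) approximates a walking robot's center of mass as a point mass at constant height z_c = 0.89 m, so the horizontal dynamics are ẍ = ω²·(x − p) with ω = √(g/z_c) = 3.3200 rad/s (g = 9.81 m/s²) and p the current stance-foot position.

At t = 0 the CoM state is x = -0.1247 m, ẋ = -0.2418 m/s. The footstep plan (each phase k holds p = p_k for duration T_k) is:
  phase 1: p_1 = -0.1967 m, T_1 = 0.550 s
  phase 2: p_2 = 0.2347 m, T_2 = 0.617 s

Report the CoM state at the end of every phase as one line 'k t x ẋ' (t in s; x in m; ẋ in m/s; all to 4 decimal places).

phase 1: p=-0.1967, T=0.550, ωT=1.826000, cosh=3.185029, sinh=3.023972; start (x,ẋ)=(-0.124700, -0.241800) → end (x,ẋ)=(-0.187618, -0.047290)
phase 2: p=0.2347, T=0.617, ωT=2.048440, cosh=3.942364, sinh=3.813428; start (x,ẋ)=(-0.187618, -0.047290) → end (x,ẋ)=(-1.484549, -5.533223)

1 0.5500 -0.1876 -0.0473
2 1.1670 -1.4845 -5.5332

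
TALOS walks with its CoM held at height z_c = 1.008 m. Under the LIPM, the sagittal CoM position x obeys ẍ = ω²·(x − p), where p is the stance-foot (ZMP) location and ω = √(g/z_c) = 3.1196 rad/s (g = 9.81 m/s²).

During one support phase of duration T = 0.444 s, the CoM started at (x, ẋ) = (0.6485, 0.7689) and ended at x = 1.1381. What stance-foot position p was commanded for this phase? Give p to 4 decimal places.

p = 0.6235

ωT = 3.1196·0.444 = 1.385102; cosh(ωT) = 2.122767, sinh(ωT) = 1.872468
x(T) = p + (x₀−p)·cosh(ωT) + (ẋ₀/ω)·sinh(ωT) ⇒ p·(1 − cosh) = x(T) − x₀·cosh − (ẋ₀/ω)·sinh
numerator   = 1.1381 − (0.6485)·2.122767 − (0.7689/3.1196)·1.872468 = -0.700029
denominator = 1 − 2.122767 = -1.122767
p = -0.700029 / -1.122767 = 0.6235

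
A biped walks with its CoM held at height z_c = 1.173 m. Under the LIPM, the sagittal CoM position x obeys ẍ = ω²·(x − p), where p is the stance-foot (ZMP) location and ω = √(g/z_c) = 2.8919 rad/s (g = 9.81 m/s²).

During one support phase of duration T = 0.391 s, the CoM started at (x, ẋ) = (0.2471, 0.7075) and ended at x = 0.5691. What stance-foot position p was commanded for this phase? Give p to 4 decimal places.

p = 0.2717

ωT = 2.8919·0.391 = 1.130733; cosh(ωT) = 1.710361, sinh(ωT) = 1.387565
x(T) = p + (x₀−p)·cosh(ωT) + (ẋ₀/ω)·sinh(ωT) ⇒ p·(1 − cosh) = x(T) − x₀·cosh − (ẋ₀/ω)·sinh
numerator   = 0.5691 − (0.2471)·1.710361 − (0.7075/2.8919)·1.387565 = -0.192996
denominator = 1 − 1.710361 = -0.710361
p = -0.192996 / -0.710361 = 0.2717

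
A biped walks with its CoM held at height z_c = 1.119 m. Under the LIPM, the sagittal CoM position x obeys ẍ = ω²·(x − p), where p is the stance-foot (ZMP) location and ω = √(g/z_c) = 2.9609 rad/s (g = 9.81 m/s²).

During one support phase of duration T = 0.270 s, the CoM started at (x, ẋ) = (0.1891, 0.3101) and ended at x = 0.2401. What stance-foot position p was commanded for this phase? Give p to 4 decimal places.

ωT = 2.9609·0.270 = 0.799443; cosh(ωT) = 1.336940, sinh(ωT) = 0.887361
x(T) = p + (x₀−p)·cosh(ωT) + (ẋ₀/ω)·sinh(ωT) ⇒ p·(1 − cosh) = x(T) − x₀·cosh − (ẋ₀/ω)·sinh
numerator   = 0.2401 − (0.1891)·1.336940 − (0.3101/2.9609)·0.887361 = -0.105650
denominator = 1 − 1.336940 = -0.336940
p = -0.105650 / -0.336940 = 0.3136

p = 0.3136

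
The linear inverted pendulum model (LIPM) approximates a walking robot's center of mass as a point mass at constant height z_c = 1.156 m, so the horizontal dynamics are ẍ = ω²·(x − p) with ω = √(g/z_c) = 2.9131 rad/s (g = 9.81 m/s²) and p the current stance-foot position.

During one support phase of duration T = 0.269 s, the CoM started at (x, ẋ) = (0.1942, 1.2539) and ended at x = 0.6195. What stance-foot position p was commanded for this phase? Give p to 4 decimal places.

p = 0.0320

ωT = 2.9131·0.269 = 0.783624; cosh(ωT) = 1.323070, sinh(ωT) = 0.866322
x(T) = p + (x₀−p)·cosh(ωT) + (ẋ₀/ω)·sinh(ωT) ⇒ p·(1 − cosh) = x(T) − x₀·cosh − (ẋ₀/ω)·sinh
numerator   = 0.6195 − (0.1942)·1.323070 − (1.2539/2.9131)·0.866322 = -0.010335
denominator = 1 − 1.323070 = -0.323070
p = -0.010335 / -0.323070 = 0.0320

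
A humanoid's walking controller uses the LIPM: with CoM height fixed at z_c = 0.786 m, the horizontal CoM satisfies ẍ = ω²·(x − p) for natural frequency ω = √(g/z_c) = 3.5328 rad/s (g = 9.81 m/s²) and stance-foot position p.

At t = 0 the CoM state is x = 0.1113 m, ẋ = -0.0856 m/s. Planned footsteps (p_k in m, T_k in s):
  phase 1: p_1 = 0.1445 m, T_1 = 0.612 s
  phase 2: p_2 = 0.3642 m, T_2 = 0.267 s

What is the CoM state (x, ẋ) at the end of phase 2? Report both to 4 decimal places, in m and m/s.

phase 1: p=0.1445, T=0.612, ωT=2.162074, cosh=4.402112, sinh=4.287025; start (x,ẋ)=(0.111300, -0.085600) → end (x,ẋ)=(-0.105525, -0.879641)
phase 2: p=0.3642, T=0.267, ωT=0.943258, cosh=1.478846, sinh=1.089489; start (x,ẋ)=(-0.105525, -0.879641) → end (x,ẋ)=(-0.601726, -3.108800)

x = -0.6017, ẋ = -3.1088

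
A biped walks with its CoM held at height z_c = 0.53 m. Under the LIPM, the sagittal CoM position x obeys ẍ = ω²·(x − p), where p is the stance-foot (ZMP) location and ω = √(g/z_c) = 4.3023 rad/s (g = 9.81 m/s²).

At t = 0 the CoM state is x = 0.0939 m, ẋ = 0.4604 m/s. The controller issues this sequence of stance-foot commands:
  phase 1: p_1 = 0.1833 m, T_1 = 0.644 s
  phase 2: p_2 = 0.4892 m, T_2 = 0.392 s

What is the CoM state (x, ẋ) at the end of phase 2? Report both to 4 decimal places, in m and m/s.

phase 1: p=0.1833, T=0.644, ωT=2.770681, cosh=8.016064, sinh=7.953445; start (x,ẋ)=(0.093900, 0.460400) → end (x,ẋ)=(0.317782, 0.631497)
phase 2: p=0.4892, T=0.392, ωT=1.686502, cosh=2.792860, sinh=2.607694; start (x,ẋ)=(0.317782, 0.631497) → end (x,ẋ)=(0.393215, -0.159468)

x = 0.3932, ẋ = -0.1595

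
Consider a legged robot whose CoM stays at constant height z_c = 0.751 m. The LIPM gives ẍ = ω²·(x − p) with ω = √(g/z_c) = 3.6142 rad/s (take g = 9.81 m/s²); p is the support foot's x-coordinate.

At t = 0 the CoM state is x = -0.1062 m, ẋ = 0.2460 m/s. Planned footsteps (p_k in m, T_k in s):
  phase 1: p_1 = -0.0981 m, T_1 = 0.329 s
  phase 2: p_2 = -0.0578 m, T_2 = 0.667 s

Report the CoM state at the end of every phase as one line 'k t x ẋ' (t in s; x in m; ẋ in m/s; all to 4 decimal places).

1 0.3290 -0.0112 0.3978
2 0.9960 0.8119 3.1638

phase 1: p=-0.0981, T=0.329, ωT=1.189072, cosh=1.794268, sinh=1.489764; start (x,ẋ)=(-0.106200, 0.246000) → end (x,ẋ)=(-0.011233, 0.397777)
phase 2: p=-0.0578, T=0.667, ωT=2.410671, cosh=5.615597, sinh=5.525842; start (x,ẋ)=(-0.011233, 0.397777) → end (x,ẋ)=(0.811873, 3.163768)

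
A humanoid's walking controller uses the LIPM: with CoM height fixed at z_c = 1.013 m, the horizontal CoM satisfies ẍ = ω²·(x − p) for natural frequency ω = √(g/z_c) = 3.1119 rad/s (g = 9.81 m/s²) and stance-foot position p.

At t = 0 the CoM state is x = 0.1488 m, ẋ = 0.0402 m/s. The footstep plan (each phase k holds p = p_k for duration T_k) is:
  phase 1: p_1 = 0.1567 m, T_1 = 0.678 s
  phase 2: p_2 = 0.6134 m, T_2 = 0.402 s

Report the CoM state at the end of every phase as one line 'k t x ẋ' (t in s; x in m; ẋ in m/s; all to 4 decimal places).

phase 1: p=0.1567, T=0.678, ωT=2.109868, cosh=4.184204, sinh=4.062950; start (x,ẋ)=(0.148800, 0.040200) → end (x,ẋ)=(0.176131, 0.068321)
phase 2: p=0.6134, T=0.402, ωT=1.250984, cosh=1.890001, sinh=1.603778; start (x,ẋ)=(0.176131, 0.068321) → end (x,ẋ)=(-0.177829, -2.053195)

1 0.6780 0.1761 0.0683
2 1.0800 -0.1778 -2.0532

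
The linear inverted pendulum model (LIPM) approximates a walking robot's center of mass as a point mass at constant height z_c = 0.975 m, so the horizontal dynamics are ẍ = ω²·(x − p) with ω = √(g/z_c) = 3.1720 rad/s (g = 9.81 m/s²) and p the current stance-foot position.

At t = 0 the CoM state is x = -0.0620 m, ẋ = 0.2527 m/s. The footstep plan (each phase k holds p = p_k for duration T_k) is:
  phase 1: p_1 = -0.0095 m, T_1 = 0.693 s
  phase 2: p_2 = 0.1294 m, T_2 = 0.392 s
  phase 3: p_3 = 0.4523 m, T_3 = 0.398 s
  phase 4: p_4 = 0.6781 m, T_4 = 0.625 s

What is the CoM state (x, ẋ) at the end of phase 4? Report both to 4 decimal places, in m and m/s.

x = 0.4010, ẋ = -0.7350

phase 1: p=-0.0095, T=0.693, ωT=2.198196, cosh=4.559875, sinh=4.448872; start (x,ẋ)=(-0.062000, 0.252700) → end (x,ẋ)=(0.105530, 0.411410)
phase 2: p=0.1294, T=0.392, ωT=1.243424, cosh=1.877930, sinh=1.589535; start (x,ẋ)=(0.105530, 0.411410) → end (x,ẋ)=(0.290737, 0.652244)
phase 3: p=0.4523, T=0.398, ωT=1.262456, cosh=1.908524, sinh=1.625566; start (x,ẋ)=(0.290737, 0.652244) → end (x,ẋ)=(0.478210, 0.411755)
phase 4: p=0.6781, T=0.625, ωT=1.982500, cosh=3.699298, sinh=3.561574; start (x,ẋ)=(0.478210, 0.411755) → end (x,ẋ)=(0.400973, -0.735013)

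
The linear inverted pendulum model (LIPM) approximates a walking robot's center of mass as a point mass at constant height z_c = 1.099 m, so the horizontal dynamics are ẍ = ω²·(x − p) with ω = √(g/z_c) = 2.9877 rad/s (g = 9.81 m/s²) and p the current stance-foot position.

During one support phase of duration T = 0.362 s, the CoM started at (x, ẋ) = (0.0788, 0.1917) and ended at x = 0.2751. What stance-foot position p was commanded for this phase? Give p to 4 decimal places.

ωT = 2.9877·0.362 = 1.081547; cosh(ωT) = 1.644155, sinh(ωT) = 1.305085
x(T) = p + (x₀−p)·cosh(ωT) + (ẋ₀/ω)·sinh(ωT) ⇒ p·(1 − cosh) = x(T) − x₀·cosh − (ẋ₀/ω)·sinh
numerator   = 0.2751 − (0.0788)·1.644155 − (0.1917/2.9877)·1.305085 = 0.061802
denominator = 1 − 1.644155 = -0.644155
p = 0.061802 / -0.644155 = -0.0959

p = -0.0959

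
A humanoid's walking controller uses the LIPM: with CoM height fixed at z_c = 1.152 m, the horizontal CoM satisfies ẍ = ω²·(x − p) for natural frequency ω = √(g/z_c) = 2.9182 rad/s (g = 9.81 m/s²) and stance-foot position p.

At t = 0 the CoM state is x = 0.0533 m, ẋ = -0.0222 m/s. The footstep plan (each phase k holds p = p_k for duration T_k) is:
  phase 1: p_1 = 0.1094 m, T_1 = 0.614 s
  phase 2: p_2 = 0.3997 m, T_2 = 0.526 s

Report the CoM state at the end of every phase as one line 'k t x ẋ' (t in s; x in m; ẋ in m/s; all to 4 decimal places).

1 0.6140 -0.0858 -0.5459
2 1.1400 -1.1932 -4.4607

phase 1: p=0.1094, T=0.614, ωT=1.791775, cosh=3.083378, sinh=2.916714; start (x,ẋ)=(0.053300, -0.022200) → end (x,ẋ)=(-0.085766, -0.545949)
phase 2: p=0.3997, T=0.526, ωT=1.534973, cosh=2.428331, sinh=2.212870; start (x,ẋ)=(-0.085766, -0.545949) → end (x,ẋ)=(-1.193166, -4.460691)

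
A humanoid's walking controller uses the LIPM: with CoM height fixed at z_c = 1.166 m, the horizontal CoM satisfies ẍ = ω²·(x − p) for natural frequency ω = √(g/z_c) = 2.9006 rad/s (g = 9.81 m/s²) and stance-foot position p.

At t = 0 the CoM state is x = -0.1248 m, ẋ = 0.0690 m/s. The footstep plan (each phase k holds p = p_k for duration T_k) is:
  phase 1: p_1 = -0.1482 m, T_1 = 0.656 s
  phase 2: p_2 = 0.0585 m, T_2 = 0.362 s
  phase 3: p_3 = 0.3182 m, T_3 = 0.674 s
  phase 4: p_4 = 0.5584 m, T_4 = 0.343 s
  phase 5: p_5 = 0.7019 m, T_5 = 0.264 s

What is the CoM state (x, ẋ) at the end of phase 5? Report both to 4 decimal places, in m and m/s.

x = 0.8947, ẋ = 0.8960

phase 1: p=-0.1482, T=0.656, ωT=1.902794, cosh=3.426875, sinh=3.277723; start (x,ẋ)=(-0.124800, 0.069000) → end (x,ẋ)=(0.009960, 0.458927)
phase 2: p=0.0585, T=0.362, ωT=1.050017, cosh=1.603816, sinh=1.253884; start (x,ẋ)=(0.009960, 0.458927) → end (x,ẋ)=(0.179038, 0.559493)
phase 3: p=0.3182, T=0.674, ωT=1.955004, cosh=3.602757, sinh=3.461193; start (x,ẋ)=(0.179038, 0.559493) → end (x,ẋ)=(0.484457, 0.618591)
phase 4: p=0.5584, T=0.343, ωT=0.994906, cosh=1.537114, sinh=1.167356; start (x,ẋ)=(0.484457, 0.618591) → end (x,ẋ)=(0.693695, 0.700470)
phase 5: p=0.7019, T=0.264, ωT=0.765758, cosh=1.307803, sinh=0.842822; start (x,ẋ)=(0.693695, 0.700470) → end (x,ẋ)=(0.894703, 0.896018)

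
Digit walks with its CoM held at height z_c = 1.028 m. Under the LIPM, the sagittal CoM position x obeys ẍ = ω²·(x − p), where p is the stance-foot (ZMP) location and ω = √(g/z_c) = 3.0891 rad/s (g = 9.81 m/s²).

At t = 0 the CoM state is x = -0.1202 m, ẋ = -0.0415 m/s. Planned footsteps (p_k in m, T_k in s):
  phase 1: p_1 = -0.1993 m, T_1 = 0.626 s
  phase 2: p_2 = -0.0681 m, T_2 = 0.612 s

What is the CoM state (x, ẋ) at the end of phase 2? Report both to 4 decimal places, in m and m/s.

x = 0.9923, ẋ = 3.3307

phase 1: p=-0.1993, T=0.626, ωT=1.933777, cosh=3.530090, sinh=3.385489; start (x,ẋ)=(-0.120200, -0.041500) → end (x,ẋ)=(0.034448, 0.680738)
phase 2: p=-0.0681, T=0.612, ωT=1.890529, cosh=3.386932, sinh=3.235940; start (x,ẋ)=(0.034448, 0.680738) → end (x,ẋ)=(0.992321, 3.330701)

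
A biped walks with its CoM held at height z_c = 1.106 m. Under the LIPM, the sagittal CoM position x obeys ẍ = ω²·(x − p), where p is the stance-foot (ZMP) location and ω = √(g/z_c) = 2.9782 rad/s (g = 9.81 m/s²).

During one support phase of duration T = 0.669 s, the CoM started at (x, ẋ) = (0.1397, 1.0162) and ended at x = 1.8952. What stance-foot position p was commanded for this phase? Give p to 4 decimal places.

ωT = 2.9782·0.669 = 1.992416; cosh(ωT) = 3.734797, sinh(ωT) = 3.598431
x(T) = p + (x₀−p)·cosh(ωT) + (ẋ₀/ω)·sinh(ωT) ⇒ p·(1 − cosh) = x(T) − x₀·cosh − (ẋ₀/ω)·sinh
numerator   = 1.8952 − (0.1397)·3.734797 − (1.0162/2.9782)·3.598431 = 0.145618
denominator = 1 − 3.734797 = -2.734797
p = 0.145618 / -2.734797 = -0.0532

p = -0.0532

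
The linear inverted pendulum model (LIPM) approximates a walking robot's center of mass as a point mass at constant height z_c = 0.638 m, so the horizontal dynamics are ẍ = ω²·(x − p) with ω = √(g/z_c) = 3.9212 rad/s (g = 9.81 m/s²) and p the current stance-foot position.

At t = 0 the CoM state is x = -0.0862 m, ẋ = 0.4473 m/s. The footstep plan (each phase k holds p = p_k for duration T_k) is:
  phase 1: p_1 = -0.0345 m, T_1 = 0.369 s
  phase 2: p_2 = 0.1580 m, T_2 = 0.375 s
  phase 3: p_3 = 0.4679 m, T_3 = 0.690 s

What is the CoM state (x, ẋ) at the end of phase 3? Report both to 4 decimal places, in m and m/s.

x = 0.5001, ẋ = 0.2213

phase 1: p=-0.0345, T=0.369, ωT=1.446923, cosh=2.242655, sinh=2.007362; start (x,ẋ)=(-0.086200, 0.447300) → end (x,ẋ)=(0.078539, 0.596195)
phase 2: p=0.1580, T=0.375, ωT=1.470450, cosh=2.290507, sinh=2.060685; start (x,ẋ)=(0.078539, 0.596195) → end (x,ẋ)=(0.289309, 0.723515)
phase 3: p=0.4679, T=0.690, ωT=2.705628, cosh=7.515270, sinh=7.448441; start (x,ẋ)=(0.289309, 0.723515) → end (x,ẋ)=(0.500078, 0.221327)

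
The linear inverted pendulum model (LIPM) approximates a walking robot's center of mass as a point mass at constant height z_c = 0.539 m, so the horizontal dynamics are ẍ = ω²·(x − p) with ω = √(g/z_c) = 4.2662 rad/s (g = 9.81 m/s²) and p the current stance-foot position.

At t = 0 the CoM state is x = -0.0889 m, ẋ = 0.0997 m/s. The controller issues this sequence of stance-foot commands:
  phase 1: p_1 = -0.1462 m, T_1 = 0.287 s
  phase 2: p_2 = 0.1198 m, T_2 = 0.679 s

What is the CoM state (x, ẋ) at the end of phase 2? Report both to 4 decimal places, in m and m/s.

phase 1: p=-0.1462, T=0.287, ωT=1.224399, cosh=1.848028, sinh=1.554094; start (x,ẋ)=(-0.088900, 0.099700) → end (x,ẋ)=(-0.003989, 0.564152)
phase 2: p=0.1198, T=0.679, ωT=2.896750, cosh=9.085187, sinh=9.029985; start (x,ẋ)=(-0.003989, 0.564152) → end (x,ẋ)=(0.189255, 0.356603)

x = 0.1893, ẋ = 0.3566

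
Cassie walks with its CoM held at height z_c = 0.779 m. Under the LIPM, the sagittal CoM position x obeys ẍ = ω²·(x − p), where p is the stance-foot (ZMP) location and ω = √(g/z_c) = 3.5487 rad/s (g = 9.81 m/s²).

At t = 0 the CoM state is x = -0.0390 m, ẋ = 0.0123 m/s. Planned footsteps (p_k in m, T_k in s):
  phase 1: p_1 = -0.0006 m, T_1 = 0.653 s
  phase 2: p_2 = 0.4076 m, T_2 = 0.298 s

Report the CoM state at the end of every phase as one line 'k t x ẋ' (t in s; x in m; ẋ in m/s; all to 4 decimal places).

phase 1: p=-0.0006, T=0.653, ωT=2.317301, cosh=5.123394, sinh=5.024855; start (x,ẋ)=(-0.039000, 0.012300) → end (x,ẋ)=(-0.179922, -0.621720)
phase 2: p=0.4076, T=0.298, ωT=1.057513, cosh=1.613260, sinh=1.265941; start (x,ẋ)=(-0.179922, -0.621720) → end (x,ẋ)=(-0.762014, -3.642404)

1 0.6530 -0.1799 -0.6217
2 0.9510 -0.7620 -3.6424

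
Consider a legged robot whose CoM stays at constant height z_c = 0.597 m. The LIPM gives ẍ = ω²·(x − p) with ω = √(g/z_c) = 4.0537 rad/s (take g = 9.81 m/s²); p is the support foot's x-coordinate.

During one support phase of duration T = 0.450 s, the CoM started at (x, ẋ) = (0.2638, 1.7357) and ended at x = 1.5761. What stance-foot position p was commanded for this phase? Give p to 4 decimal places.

p = 0.2546

ωT = 4.0537·0.450 = 1.824165; cosh(ωT) = 3.179485, sinh(ωT) = 3.018133
x(T) = p + (x₀−p)·cosh(ωT) + (ẋ₀/ω)·sinh(ωT) ⇒ p·(1 − cosh) = x(T) − x₀·cosh − (ẋ₀/ω)·sinh
numerator   = 1.5761 − (0.2638)·3.179485 − (1.7357/4.0537)·3.018133 = -0.554942
denominator = 1 − 3.179485 = -2.179485
p = -0.554942 / -2.179485 = 0.2546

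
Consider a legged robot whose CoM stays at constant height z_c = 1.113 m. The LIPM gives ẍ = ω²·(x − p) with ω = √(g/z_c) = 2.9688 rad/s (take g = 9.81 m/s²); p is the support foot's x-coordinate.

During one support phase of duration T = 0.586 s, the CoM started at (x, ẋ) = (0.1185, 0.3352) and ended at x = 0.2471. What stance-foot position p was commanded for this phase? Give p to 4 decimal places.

ωT = 2.9688·0.586 = 1.739717; cosh(ωT) = 2.935650, sinh(ωT) = 2.760080
x(T) = p + (x₀−p)·cosh(ωT) + (ẋ₀/ω)·sinh(ωT) ⇒ p·(1 − cosh) = x(T) − x₀·cosh − (ẋ₀/ω)·sinh
numerator   = 0.2471 − (0.1185)·2.935650 − (0.3352/2.9688)·2.760080 = -0.412408
denominator = 1 − 2.935650 = -1.935650
p = -0.412408 / -1.935650 = 0.2131

p = 0.2131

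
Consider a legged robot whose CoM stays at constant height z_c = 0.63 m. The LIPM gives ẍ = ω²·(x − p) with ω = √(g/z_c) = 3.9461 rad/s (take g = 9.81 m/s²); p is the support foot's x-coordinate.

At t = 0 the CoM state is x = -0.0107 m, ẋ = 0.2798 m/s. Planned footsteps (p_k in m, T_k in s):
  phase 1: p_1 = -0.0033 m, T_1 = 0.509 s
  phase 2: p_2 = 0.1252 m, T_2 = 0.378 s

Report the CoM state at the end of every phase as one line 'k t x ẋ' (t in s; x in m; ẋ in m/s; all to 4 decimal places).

phase 1: p=-0.0033, T=0.509, ωT=2.008565, cosh=3.793398, sinh=3.659217; start (x,ẋ)=(-0.010700, 0.279800) → end (x,ẋ)=(0.228087, 0.954539)
phase 2: p=0.1252, T=0.378, ωT=1.491626, cosh=2.334661, sinh=2.109654; start (x,ẋ)=(0.228087, 0.954539) → end (x,ẋ)=(0.875720, 3.085053)

1 0.5090 0.2281 0.9545
2 0.8870 0.8757 3.0851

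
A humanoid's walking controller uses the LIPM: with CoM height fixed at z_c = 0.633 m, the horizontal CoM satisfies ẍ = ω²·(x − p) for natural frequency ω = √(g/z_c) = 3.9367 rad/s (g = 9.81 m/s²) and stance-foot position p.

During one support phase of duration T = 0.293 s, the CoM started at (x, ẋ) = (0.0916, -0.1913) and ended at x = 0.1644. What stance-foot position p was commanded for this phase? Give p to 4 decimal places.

p = -0.0999

ωT = 3.9367·0.293 = 1.153453; cosh(ωT) = 1.742331, sinh(ωT) = 1.426786
x(T) = p + (x₀−p)·cosh(ωT) + (ẋ₀/ω)·sinh(ωT) ⇒ p·(1 − cosh) = x(T) − x₀·cosh − (ẋ₀/ω)·sinh
numerator   = 0.1644 − (0.0916)·1.742331 − (-0.1913/3.9367)·1.426786 = 0.074136
denominator = 1 − 1.742331 = -0.742331
p = 0.074136 / -0.742331 = -0.0999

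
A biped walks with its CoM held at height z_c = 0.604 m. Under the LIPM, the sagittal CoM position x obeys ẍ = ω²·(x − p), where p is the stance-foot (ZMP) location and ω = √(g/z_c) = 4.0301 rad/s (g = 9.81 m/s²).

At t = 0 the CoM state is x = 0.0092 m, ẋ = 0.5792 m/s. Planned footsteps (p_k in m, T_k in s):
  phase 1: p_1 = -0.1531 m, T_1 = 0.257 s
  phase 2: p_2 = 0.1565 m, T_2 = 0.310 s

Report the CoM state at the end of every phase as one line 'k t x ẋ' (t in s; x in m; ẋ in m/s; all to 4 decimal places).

phase 1: p=-0.1531, T=0.257, ωT=1.035736, cosh=1.586072, sinh=1.231106; start (x,ẋ)=(0.009200, 0.579200) → end (x,ẋ)=(0.281252, 1.723901)
phase 2: p=0.1565, T=0.310, ωT=1.249331, cosh=1.887353, sinh=1.600656; start (x,ẋ)=(0.281252, 1.723901) → end (x,ẋ)=(1.076642, 4.058362)

1 0.2570 0.2813 1.7239
2 0.5670 1.0766 4.0584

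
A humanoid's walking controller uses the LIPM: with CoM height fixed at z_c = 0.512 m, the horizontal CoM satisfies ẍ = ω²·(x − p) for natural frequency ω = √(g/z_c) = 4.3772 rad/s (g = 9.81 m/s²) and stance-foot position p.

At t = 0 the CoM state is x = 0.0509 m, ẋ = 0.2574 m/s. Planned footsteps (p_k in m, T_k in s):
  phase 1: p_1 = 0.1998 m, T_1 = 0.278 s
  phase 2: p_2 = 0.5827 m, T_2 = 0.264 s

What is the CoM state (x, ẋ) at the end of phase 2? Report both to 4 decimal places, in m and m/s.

phase 1: p=0.1998, T=0.278, ωT=1.216862, cosh=1.836366, sinh=1.540208; start (x,ẋ)=(0.050900, 0.257400) → end (x,ẋ)=(0.016937, -0.531173)
phase 2: p=0.5827, T=0.264, ωT=1.155581, cosh=1.745371, sinh=1.430496; start (x,ẋ)=(0.016937, -0.531173) → end (x,ẋ)=(-0.578358, -4.469661)

x = -0.5784, ẋ = -4.4697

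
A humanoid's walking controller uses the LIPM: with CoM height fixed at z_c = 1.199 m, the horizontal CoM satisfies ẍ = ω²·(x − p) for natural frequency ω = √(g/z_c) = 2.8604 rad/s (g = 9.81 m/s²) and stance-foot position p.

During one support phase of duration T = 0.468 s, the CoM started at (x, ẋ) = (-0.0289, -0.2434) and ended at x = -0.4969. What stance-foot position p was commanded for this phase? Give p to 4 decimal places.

ωT = 2.8604·0.468 = 1.338667; cosh(ωT) = 2.038076, sinh(ωT) = 1.775881
x(T) = p + (x₀−p)·cosh(ωT) + (ẋ₀/ω)·sinh(ωT) ⇒ p·(1 − cosh) = x(T) − x₀·cosh − (ẋ₀/ω)·sinh
numerator   = -0.4969 − (-0.0289)·2.038076 − (-0.2434/2.8604)·1.775881 = -0.286885
denominator = 1 − 2.038076 = -1.038076
p = -0.286885 / -1.038076 = 0.2764

p = 0.2764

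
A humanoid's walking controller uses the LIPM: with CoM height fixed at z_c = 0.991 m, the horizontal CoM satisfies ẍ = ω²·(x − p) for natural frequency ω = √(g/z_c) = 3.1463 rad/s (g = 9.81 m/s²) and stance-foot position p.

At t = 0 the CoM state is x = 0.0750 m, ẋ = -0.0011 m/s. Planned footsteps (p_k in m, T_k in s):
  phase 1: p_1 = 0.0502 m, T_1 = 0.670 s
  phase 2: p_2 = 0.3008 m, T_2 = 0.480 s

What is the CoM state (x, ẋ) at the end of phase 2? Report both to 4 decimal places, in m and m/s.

x = 0.1618, ẋ = -0.2653

phase 1: p=0.0502, T=0.670, ωT=2.108021, cosh=4.176706, sinh=4.055228; start (x,ẋ)=(0.075000, -0.001100) → end (x,ẋ)=(0.152365, 0.311828)
phase 2: p=0.3008, T=0.480, ωT=1.510224, cosh=2.374303, sinh=2.153442; start (x,ẋ)=(0.152365, 0.311828) → end (x,ẋ)=(0.161796, -0.265332)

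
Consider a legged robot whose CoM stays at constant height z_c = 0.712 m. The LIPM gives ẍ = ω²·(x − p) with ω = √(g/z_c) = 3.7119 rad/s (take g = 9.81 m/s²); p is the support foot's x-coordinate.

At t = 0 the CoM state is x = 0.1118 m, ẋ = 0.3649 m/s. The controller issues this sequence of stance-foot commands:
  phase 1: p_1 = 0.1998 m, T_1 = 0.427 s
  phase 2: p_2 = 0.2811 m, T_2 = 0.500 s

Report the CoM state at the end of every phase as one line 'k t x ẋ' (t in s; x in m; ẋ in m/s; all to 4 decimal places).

phase 1: p=0.1998, T=0.427, ωT=1.584981, cosh=2.542076, sinh=2.337124; start (x,ẋ)=(0.111800, 0.364900) → end (x,ẋ)=(0.205849, 0.164188)
phase 2: p=0.2811, T=0.500, ωT=1.855950, cosh=3.277039, sinh=3.120734; start (x,ẋ)=(0.205849, 0.164188) → end (x,ẋ)=(0.172540, -0.333641)

1 0.4270 0.2058 0.1642
2 0.9270 0.1725 -0.3336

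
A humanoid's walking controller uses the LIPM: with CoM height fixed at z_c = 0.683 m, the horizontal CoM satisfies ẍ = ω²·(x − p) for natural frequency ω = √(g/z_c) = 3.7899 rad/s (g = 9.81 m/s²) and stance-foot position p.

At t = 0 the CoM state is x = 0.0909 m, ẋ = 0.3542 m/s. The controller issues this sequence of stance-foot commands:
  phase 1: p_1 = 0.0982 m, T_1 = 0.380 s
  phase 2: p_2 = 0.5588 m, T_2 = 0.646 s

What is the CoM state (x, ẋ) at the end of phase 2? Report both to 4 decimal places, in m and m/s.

x = -0.0226, ẋ = -2.0446

phase 1: p=0.0982, T=0.380, ωT=1.440162, cosh=2.229135, sinh=1.992245; start (x,ẋ)=(0.090900, 0.354200) → end (x,ẋ)=(0.268120, 0.734441)
phase 2: p=0.5588, T=0.646, ωT=2.448275, cosh=5.827411, sinh=5.740968; start (x,ẋ)=(0.268120, 0.734441) → end (x,ẋ)=(-0.022572, -2.044626)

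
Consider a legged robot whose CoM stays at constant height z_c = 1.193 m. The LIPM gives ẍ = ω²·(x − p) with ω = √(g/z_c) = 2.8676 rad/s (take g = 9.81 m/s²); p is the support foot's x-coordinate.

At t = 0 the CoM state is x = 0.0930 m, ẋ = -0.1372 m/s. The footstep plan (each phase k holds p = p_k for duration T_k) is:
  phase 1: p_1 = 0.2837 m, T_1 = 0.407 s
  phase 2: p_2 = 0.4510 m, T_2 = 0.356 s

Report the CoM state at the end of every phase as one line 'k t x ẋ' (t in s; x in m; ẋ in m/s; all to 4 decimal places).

phase 1: p=0.2837, T=0.407, ωT=1.167113, cosh=1.761985, sinh=1.450720; start (x,ẋ)=(0.093000, -0.137200) → end (x,ẋ)=(-0.121720, -1.035073)
phase 2: p=0.4510, T=0.356, ωT=1.020866, cosh=1.567940, sinh=1.207657; start (x,ẋ)=(-0.121720, -1.035073) → end (x,ẋ)=(-0.882899, -3.606304)

1 0.4070 -0.1217 -1.0351
2 0.7630 -0.8829 -3.6063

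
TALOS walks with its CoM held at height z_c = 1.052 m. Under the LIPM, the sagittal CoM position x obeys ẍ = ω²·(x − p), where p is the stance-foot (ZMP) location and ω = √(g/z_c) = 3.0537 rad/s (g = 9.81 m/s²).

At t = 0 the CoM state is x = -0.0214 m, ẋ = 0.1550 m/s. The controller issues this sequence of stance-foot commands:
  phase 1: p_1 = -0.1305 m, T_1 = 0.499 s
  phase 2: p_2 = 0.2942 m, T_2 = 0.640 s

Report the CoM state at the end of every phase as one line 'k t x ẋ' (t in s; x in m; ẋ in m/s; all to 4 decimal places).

phase 1: p=-0.1305, T=0.499, ωT=1.523796, cosh=2.403749, sinh=2.185866; start (x,ẋ)=(-0.021400, 0.155000) → end (x,ẋ)=(0.242699, 1.100821)
phase 2: p=0.2942, T=0.640, ωT=1.954368, cosh=3.600555, sinh=3.458901; start (x,ẋ)=(0.242699, 1.100821) → end (x,ẋ)=(1.355661, 3.419597)

1 0.4990 0.2427 1.1008
2 1.1390 1.3557 3.4196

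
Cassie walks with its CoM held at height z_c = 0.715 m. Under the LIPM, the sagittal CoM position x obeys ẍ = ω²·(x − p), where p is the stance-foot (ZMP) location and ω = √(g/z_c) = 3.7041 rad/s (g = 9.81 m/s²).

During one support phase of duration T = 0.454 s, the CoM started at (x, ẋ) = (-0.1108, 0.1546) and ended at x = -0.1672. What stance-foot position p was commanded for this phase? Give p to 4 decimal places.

p = -0.0183

ωT = 3.7041·0.454 = 1.681661; cosh(ωT) = 2.780271, sinh(ωT) = 2.594207
x(T) = p + (x₀−p)·cosh(ωT) + (ẋ₀/ω)·sinh(ωT) ⇒ p·(1 − cosh) = x(T) − x₀·cosh − (ẋ₀/ω)·sinh
numerator   = -0.1672 − (-0.1108)·2.780271 − (0.1546/3.7041)·2.594207 = 0.032578
denominator = 1 − 2.780271 = -1.780271
p = 0.032578 / -1.780271 = -0.0183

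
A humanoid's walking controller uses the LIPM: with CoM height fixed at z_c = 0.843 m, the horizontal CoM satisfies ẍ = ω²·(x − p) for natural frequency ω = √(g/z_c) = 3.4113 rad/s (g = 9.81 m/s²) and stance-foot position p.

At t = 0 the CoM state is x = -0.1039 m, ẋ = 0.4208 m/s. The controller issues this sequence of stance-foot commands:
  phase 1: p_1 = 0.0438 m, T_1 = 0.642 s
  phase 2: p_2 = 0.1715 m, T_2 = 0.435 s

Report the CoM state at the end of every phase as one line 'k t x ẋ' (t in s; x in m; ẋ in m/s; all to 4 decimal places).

phase 1: p=0.0438, T=0.642, ωT=2.190055, cosh=4.523806, sinh=4.411895; start (x,ẋ)=(-0.103900, 0.420800) → end (x,ẋ)=(-0.080138, -0.319312)
phase 2: p=0.1715, T=0.435, ωT=1.483916, cosh=2.318464, sinh=2.091716; start (x,ẋ)=(-0.080138, -0.319312) → end (x,ẋ)=(-0.607707, -2.535868)

1 0.6420 -0.0801 -0.3193
2 1.0770 -0.6077 -2.5359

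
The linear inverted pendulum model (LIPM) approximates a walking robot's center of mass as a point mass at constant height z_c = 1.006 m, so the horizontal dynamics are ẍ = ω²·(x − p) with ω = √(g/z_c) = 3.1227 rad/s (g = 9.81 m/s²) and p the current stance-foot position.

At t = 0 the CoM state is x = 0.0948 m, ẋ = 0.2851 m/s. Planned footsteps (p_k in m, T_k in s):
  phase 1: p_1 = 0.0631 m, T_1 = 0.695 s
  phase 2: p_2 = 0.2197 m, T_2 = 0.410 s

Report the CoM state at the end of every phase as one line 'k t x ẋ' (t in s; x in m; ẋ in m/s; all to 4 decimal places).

phase 1: p=0.0631, T=0.695, ωT=2.170276, cosh=4.437426, sinh=4.323280; start (x,ẋ)=(0.094800, 0.285100) → end (x,ẋ)=(0.598478, 1.693070)
phase 2: p=0.2197, T=0.410, ωT=1.280307, cosh=1.937848, sinh=1.659896; start (x,ẋ)=(0.598478, 1.693070) → end (x,ẋ)=(1.853680, 5.244256)

1 0.6950 0.5985 1.6931
2 1.1050 1.8537 5.2443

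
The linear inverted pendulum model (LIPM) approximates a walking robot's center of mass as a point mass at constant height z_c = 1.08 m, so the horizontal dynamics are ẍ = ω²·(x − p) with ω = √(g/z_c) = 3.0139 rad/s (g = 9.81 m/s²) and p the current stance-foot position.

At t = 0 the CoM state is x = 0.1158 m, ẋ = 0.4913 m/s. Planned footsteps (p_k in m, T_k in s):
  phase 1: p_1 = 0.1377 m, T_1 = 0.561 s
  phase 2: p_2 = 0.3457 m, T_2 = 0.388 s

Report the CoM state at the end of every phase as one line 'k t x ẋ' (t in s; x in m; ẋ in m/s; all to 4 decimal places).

1 0.5610 0.5033 1.2047
2 0.9490 1.2055 2.8179

phase 1: p=0.1377, T=0.561, ωT=1.690798, cosh=2.804089, sinh=2.619717; start (x,ẋ)=(0.115800, 0.491300) → end (x,ẋ)=(0.503334, 1.204736)
phase 2: p=0.3457, T=0.388, ωT=1.169393, cosh=1.765297, sinh=1.454741; start (x,ẋ)=(0.503334, 1.204736) → end (x,ẋ)=(1.205470, 2.817855)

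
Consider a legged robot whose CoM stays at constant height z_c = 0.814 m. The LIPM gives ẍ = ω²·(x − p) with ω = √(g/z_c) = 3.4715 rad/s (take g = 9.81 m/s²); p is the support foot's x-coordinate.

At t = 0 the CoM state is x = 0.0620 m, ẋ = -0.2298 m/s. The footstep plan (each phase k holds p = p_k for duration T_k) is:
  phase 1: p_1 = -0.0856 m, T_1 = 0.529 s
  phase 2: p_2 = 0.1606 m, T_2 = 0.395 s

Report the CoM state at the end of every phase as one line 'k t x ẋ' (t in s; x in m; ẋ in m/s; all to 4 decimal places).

1 0.5290 0.1868 0.8274
2 0.9240 0.6548 1.9027

phase 1: p=-0.0856, T=0.529, ωT=1.836423, cosh=3.216723, sinh=3.057336; start (x,ẋ)=(0.062000, -0.229800) → end (x,ẋ)=(0.186804, 0.827356)
phase 2: p=0.1606, T=0.395, ωT=1.371242, cosh=2.097017, sinh=1.843226; start (x,ẋ)=(0.186804, 0.827356) → end (x,ẋ)=(0.654843, 1.902655)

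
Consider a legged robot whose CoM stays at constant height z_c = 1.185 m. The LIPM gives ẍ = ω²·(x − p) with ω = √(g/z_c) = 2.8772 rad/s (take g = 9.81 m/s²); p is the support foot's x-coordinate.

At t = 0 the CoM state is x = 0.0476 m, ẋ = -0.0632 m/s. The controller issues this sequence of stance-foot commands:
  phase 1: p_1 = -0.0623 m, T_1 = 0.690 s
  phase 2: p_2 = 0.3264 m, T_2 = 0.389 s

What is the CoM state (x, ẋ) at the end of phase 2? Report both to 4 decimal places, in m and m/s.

phase 1: p=-0.0623, T=0.690, ωT=1.985268, cosh=3.709171, sinh=3.571827; start (x,ẋ)=(0.047600, -0.063200) → end (x,ẋ)=(0.266880, 0.895007)
phase 2: p=0.3264, T=0.389, ωT=1.119231, cosh=1.694514, sinh=1.367983; start (x,ẋ)=(0.266880, 0.895007) → end (x,ẋ)=(0.651079, 1.282334)

x = 0.6511, ẋ = 1.2823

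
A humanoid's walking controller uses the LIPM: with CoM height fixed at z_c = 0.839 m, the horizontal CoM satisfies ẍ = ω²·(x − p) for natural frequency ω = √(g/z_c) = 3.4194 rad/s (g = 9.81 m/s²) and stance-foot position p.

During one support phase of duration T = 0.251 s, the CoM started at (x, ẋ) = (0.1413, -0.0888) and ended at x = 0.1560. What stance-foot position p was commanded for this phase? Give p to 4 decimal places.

p = 0.0396

ωT = 3.4194·0.251 = 0.858269; cosh(ωT) = 1.391485, sinh(ωT) = 0.967590
x(T) = p + (x₀−p)·cosh(ωT) + (ẋ₀/ω)·sinh(ωT) ⇒ p·(1 − cosh) = x(T) − x₀·cosh − (ẋ₀/ω)·sinh
numerator   = 0.1560 − (0.1413)·1.391485 − (-0.0888/3.4194)·0.967590 = -0.015489
denominator = 1 − 1.391485 = -0.391485
p = -0.015489 / -0.391485 = 0.0396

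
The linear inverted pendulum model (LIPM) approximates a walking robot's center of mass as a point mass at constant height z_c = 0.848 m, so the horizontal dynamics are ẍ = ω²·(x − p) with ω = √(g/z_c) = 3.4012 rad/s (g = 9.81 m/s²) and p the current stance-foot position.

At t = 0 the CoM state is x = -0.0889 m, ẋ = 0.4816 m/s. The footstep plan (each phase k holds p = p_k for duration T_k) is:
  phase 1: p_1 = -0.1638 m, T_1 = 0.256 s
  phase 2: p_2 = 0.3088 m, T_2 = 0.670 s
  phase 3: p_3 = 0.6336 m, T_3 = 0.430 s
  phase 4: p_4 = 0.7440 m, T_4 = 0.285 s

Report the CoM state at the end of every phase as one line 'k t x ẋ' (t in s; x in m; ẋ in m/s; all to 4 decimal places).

1 0.2560 0.0808 0.9269
2 0.9260 0.5006 0.8266
3 1.3560 0.8274 0.9556
4 1.6410 1.1868 1.7610

phase 1: p=-0.1638, T=0.256, ωT=0.870707, cosh=1.403627, sinh=0.984972; start (x,ẋ)=(-0.088900, 0.481600) → end (x,ẋ)=(0.080801, 0.926908)
phase 2: p=0.3088, T=0.670, ωT=2.278804, cosh=4.933701, sinh=4.831294; start (x,ẋ)=(0.080801, 0.926908) → end (x,ẋ)=(0.500564, 0.826562)
phase 3: p=0.6336, T=0.430, ωT=1.462516, cosh=2.274230, sinh=2.042577; start (x,ẋ)=(0.500564, 0.826562) → end (x,ẋ)=(0.827434, 0.955562)
phase 4: p=0.7440, T=0.285, ωT=0.969342, cosh=1.507771, sinh=1.128438; start (x,ẋ)=(0.827434, 0.955562) → end (x,ẋ)=(1.186832, 1.760991)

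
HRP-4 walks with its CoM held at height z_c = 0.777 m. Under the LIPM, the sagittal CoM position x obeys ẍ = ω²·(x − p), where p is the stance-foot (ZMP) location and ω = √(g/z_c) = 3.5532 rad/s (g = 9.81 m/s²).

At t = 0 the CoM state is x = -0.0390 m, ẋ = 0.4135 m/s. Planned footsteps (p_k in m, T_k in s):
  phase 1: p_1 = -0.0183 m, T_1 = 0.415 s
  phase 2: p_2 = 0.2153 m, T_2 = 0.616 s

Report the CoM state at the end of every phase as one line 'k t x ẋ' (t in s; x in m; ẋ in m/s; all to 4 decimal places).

phase 1: p=-0.0183, T=0.415, ωT=1.474578, cosh=2.299033, sinh=2.070158; start (x,ẋ)=(-0.039000, 0.413500) → end (x,ẋ)=(0.175023, 0.798388)
phase 2: p=0.2153, T=0.616, ωT=2.188771, cosh=4.518147, sinh=4.406093; start (x,ẋ)=(0.175023, 0.798388) → end (x,ẋ)=(1.023349, 2.976660)

1 0.4150 0.1750 0.7984
2 1.0310 1.0233 2.9767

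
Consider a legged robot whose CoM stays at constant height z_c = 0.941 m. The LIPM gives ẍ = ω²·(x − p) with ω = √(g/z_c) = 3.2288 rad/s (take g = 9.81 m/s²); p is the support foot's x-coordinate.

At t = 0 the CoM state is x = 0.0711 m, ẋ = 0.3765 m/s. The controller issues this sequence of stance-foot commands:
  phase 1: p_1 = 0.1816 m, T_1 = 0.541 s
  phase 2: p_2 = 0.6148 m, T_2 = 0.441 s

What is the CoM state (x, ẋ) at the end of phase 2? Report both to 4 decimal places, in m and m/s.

phase 1: p=0.1816, T=0.541, ωT=1.746781, cosh=2.955221, sinh=2.780886; start (x,ẋ)=(0.071100, 0.376500) → end (x,ẋ)=(0.179318, 0.120469)
phase 2: p=0.6148, T=0.441, ωT=1.423901, cosh=2.197032, sinh=1.956259; start (x,ẋ)=(0.179318, 0.120469) → end (x,ẋ)=(-0.268977, -2.485987)

x = -0.2690, ẋ = -2.4860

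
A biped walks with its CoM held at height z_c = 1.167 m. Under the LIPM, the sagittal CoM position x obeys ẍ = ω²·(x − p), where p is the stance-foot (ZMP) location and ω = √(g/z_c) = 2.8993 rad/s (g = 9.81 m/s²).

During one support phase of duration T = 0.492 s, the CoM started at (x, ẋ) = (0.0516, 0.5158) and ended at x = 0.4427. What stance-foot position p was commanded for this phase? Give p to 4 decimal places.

ωT = 2.8993·0.492 = 1.426456; cosh(ωT) = 2.202037, sinh(ωT) = 1.961878
x(T) = p + (x₀−p)·cosh(ωT) + (ẋ₀/ω)·sinh(ωT) ⇒ p·(1 − cosh) = x(T) − x₀·cosh − (ẋ₀/ω)·sinh
numerator   = 0.4427 − (0.0516)·2.202037 − (0.5158/2.8993)·1.961878 = -0.019953
denominator = 1 − 2.202037 = -1.202037
p = -0.019953 / -1.202037 = 0.0166

p = 0.0166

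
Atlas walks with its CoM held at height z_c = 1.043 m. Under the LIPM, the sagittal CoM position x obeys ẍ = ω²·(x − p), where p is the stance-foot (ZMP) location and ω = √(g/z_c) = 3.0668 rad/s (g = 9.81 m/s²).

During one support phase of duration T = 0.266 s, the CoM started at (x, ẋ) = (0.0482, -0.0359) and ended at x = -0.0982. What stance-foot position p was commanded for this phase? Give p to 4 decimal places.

p = 0.4343

ωT = 3.0668·0.266 = 0.815769; cosh(ωT) = 1.351606, sinh(ωT) = 0.909307
x(T) = p + (x₀−p)·cosh(ωT) + (ẋ₀/ω)·sinh(ωT) ⇒ p·(1 − cosh) = x(T) − x₀·cosh − (ẋ₀/ω)·sinh
numerator   = -0.0982 − (0.0482)·1.351606 − (-0.0359/3.0668)·0.909307 = -0.152703
denominator = 1 − 1.351606 = -0.351606
p = -0.152703 / -0.351606 = 0.4343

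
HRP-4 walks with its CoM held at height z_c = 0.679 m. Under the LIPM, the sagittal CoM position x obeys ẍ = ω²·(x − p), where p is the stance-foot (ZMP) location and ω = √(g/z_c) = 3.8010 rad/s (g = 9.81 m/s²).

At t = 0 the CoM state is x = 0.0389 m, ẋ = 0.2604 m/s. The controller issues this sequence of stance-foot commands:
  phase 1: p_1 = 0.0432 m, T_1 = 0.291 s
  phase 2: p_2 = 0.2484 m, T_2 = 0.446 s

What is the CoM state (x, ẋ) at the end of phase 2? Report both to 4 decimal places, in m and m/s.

x = 0.1970, ẋ = -0.0352

phase 1: p=0.0432, T=0.291, ωT=1.106091, cosh=1.676685, sinh=1.345835; start (x,ẋ)=(0.038900, 0.260400) → end (x,ẋ)=(0.128191, 0.414612)
phase 2: p=0.2484, T=0.446, ωT=1.695246, cosh=2.815770, sinh=2.632216; start (x,ẋ)=(0.128191, 0.414612) → end (x,ẋ)=(0.197041, -0.035244)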